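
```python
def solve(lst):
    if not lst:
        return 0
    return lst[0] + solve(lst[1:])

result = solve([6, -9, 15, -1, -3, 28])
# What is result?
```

6 + (-9) + 15 + (-1) + (-3) + 28 + 0 = 36

Answer: 36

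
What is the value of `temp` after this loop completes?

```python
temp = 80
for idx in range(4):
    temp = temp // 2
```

Halve 4 times: 80 // 2^4 = 5
`temp` takes the values: 80 → 40 → 20 → 10 → 5

Answer: 5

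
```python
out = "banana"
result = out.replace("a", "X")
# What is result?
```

Trace:
`out = "banana"` → out = 'banana'
`result = out.replace("a", "X")` → result = 'bXnXnX'
So result = 'bXnXnX'

Answer: 'bXnXnX'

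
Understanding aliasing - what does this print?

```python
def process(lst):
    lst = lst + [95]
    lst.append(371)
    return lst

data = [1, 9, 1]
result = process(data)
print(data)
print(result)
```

Key concept: rebinding parameter vs mutation.
Step by step:
`data = [1, 9, 1]` → data = [1, 9, 1]
`result = process(data)` → result = [1, 9, 1, 95, 371]
`print(data)` → prints [1, 9, 1]
`print(result)` → prints [1, 9, 1, 95, 371]

Answer:
[1, 9, 1]
[1, 9, 1, 95, 371]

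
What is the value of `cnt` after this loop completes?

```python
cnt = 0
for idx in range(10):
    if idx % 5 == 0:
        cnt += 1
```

Count numbers divisible by 5 in range(10)
`cnt` takes the values: 0 → 1 → 2

Answer: 2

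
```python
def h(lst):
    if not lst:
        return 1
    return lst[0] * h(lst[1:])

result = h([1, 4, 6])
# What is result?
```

Product over [1, 4, 6] = 1 * 4 * 6 = 24

Answer: 24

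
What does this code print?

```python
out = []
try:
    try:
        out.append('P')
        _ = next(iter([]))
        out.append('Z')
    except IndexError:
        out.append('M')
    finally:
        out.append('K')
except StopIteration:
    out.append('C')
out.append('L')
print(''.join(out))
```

Execution trace: 'P' (try body) → 'K' (finally) → 'C' (outer except StopIteration) → 'L' (after the try/except). Output: PKCL

Answer: PKCL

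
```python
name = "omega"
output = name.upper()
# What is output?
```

Trace:
`name = "omega"` → name = 'omega'
`output = name.upper()` → output = 'OMEGA'
So output = 'OMEGA'

Answer: 'OMEGA'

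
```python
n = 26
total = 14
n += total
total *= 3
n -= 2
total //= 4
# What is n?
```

Trace:
`n = 26` → n = 26
`total = 14` → total = 14
`n += total` → n = 40
`total *= 3` → total = 42
`n -= 2` → n = 38
`total //= 4` → total = 10
So n = 38

Answer: 38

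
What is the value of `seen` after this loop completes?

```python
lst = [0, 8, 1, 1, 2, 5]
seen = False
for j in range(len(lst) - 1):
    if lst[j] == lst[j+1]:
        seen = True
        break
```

Check consecutive duplicates in [0, 8, 1, 1, 2, 5]
`seen` takes the values: False → True

Answer: True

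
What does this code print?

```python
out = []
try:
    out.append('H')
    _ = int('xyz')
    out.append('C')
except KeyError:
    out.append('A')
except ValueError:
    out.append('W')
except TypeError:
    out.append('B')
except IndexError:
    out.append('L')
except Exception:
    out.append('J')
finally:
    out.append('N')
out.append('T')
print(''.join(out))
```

Execution trace: 'H' (try body) → 'W' (except ValueError) → 'N' (finally) → 'T' (after the try/except). Output: HWNT

Answer: HWNT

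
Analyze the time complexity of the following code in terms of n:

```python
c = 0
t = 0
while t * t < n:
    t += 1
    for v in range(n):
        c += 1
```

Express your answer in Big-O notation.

Each loop level contributes: √n × n. Multiplying the contributions gives O(n√n).

Answer: O(n√n)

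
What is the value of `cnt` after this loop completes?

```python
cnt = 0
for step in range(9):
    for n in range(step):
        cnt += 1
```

Triangle number: 0+1+2+...+8
`cnt` takes the values: 0 → 1 → 2 → 3 → 4 → 5 → 6 → 7 → 8 → 9 → 10 → 11 → 12 → 13 → 14 → 15 → 16 → 17 → 18 → 19 → 20 → 21 → 22 → 23 → 24 → 25 → 26 → 27 → 28 → 29 → 30 → 31 → 32 → 33 → 34 → 35 → 36

Answer: 36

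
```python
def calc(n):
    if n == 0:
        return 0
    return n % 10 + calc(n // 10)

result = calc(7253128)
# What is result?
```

Sum of digits of 7253128: 8 + 2 + 1 + 3 + 5 + 2 + 7 = 28

Answer: 28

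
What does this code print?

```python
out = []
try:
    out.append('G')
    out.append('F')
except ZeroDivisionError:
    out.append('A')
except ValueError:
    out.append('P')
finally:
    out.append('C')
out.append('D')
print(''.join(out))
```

Execution trace: 'G' (try body) → 'F' (try body, no exception) → 'C' (finally) → 'D' (after the try/except). Output: GFCD

Answer: GFCD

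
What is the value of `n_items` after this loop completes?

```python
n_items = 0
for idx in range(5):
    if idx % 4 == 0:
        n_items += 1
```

Count numbers divisible by 4 in range(5)
`n_items` takes the values: 0 → 1 → 2

Answer: 2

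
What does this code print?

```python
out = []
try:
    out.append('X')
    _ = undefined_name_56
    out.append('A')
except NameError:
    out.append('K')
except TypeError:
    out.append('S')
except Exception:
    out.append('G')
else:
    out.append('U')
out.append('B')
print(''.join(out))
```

Execution trace: 'X' (try body) → 'K' (except NameError) → 'B' (after the try/except). Output: XKB

Answer: XKB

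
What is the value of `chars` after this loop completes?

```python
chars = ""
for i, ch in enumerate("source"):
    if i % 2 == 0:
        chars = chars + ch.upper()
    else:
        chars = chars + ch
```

Uppercase even positions in 'source'
`chars` takes the values: "" → "S" → "So" → "SoU" → "SoUr" → "SoUrC" → "SoUrCe"

Answer: "SoUrCe"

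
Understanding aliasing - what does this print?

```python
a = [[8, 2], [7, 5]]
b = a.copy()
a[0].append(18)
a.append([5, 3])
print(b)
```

Key concept: shallow copy with nested lists.
Step by step:
`a = [[8, 2], [7, 5]]` → a = [[8, 2], [7, 5]]
`b = a.copy()` → b = [[8, 2], [7, 5]]
`a[0].append(18)` → a = [[8, 2, 18], [7, 5]]; b = [[8, 2, 18], [7, 5]]
`a.append([5, 3])` → a = [[8, 2, 18], [7, 5], [5, 3]]
`print(b)` → prints [[8, 2, 18], [7, 5]]

Answer: [[8, 2, 18], [7, 5]]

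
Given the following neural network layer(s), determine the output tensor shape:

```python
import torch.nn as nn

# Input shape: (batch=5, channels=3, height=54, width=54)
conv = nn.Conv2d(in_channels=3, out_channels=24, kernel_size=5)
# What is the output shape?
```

Input: (5, 3, 54, 54) -> Output: (5, 24, 50, 50)

Answer: (5, 24, 50, 50)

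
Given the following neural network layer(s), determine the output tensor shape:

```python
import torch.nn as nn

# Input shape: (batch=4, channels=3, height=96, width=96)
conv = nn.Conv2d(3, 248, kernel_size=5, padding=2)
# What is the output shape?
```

Input: (4, 3, 96, 96) -> Output: (4, 248, 96, 96)

Answer: (4, 248, 96, 96)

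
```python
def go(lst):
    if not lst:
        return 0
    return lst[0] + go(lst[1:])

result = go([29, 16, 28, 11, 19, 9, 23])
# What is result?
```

29 + 16 + 28 + 11 + 19 + 9 + 23 + 0 = 135

Answer: 135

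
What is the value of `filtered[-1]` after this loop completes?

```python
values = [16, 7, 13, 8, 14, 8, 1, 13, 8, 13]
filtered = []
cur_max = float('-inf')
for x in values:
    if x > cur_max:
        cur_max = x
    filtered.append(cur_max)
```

Running max ends at 16
`filtered` takes the values: [] → [16] → [16, 16] → [16, 16, 16] → [16, 16, 16, 16] → [16, 16, 16, 16, 16] → [16, 16, 16, 16, 16, 16] → [16, 16, 16, 16, 16, 16, 16] → [16, 16, 16, 16, 16, 16, 16, 16] → [16, 16, 16, 16, 16, 16, 16, 16, 16] → [16, 16, 16, 16, 16, 16, 16, 16, 16, 16]
So `filtered[-1]` = 16

Answer: 16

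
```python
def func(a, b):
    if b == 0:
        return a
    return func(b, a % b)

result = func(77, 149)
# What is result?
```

func(77, 149) -> func(149, 77) -> func(77, 72) -> func(72, 5) -> func(5, 2) -> func(2, 1) -> func(1, 0) -> 1

Answer: 1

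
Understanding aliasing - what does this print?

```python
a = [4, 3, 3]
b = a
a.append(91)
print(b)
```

Key concept: basic list aliasing.
Step by step:
`a = [4, 3, 3]` → a = [4, 3, 3]
`b = a` → b = [4, 3, 3] (same object as a)
`a.append(91)` → a = [4, 3, 3, 91] (same object as b); b = [4, 3, 3, 91] (same object as a)
`print(b)` → prints [4, 3, 3, 91]

Answer: [4, 3, 3, 91]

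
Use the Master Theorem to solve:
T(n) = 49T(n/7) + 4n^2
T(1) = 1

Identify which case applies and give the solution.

a=49, b=7, f(n)=4n^2. log_7(49) = 2. Since c=2 = 2, Case 2 applies: T(n) = Θ(n^log_b(a) · log n) = O(n^2 log n).

Answer: O(n^2 log n) - Case 2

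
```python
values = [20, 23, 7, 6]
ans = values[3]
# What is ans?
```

Trace:
`values = [20, 23, 7, 6]` → values = [20, 23, 7, 6]
`ans = values[3]` → ans = 6
So ans = 6

Answer: 6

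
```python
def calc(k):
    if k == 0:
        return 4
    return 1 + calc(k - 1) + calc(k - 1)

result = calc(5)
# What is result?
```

calc(k) = 1 + 2·calc(k-1), calc(0)=4. Closed form: (4+1)·2^5 - 1 = 159.

Answer: 159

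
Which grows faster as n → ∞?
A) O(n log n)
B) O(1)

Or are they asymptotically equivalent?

O(n log n) vs O(1): Higher order terms dominate.

Answer: A) O(n log n) grows faster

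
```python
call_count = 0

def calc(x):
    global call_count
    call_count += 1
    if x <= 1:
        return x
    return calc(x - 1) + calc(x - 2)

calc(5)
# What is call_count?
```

Calls(x) = 1 + Calls(x-1) + Calls(x-2); Calls(0)=Calls(1)=1. For x=5 this gives 15.

Answer: 15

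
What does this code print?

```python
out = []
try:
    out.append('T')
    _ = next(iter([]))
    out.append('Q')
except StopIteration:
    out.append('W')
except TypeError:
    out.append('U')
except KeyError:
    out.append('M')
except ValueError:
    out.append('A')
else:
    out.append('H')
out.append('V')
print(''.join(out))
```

Execution trace: 'T' (try body) → 'W' (except StopIteration) → 'V' (after the try/except). Output: TWV

Answer: TWV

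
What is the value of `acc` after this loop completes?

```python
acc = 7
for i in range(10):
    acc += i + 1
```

Start at 7, add 1 to 10 = 62
`acc` takes the values: 7 → 8 → 10 → 13 → 17 → 22 → 28 → 35 → 43 → 52 → 62

Answer: 62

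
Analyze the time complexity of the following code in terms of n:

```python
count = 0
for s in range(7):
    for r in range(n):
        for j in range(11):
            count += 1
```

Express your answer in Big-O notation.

Each loop level contributes: 1 × n × 1. Multiplying the contributions gives O(n).

Answer: O(n)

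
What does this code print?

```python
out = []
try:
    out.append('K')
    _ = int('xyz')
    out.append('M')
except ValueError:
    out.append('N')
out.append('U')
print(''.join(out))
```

Execution trace: 'K' (try body) → 'N' (except ValueError) → 'U' (after the try/except). Output: KNU

Answer: KNU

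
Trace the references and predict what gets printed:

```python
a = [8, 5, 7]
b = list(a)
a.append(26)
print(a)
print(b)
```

Key concept: list() constructor creates copy.
Step by step:
`a = [8, 5, 7]` → a = [8, 5, 7]
`b = list(a)` → b = [8, 5, 7]
`a.append(26)` → a = [8, 5, 7, 26]
`print(a)` → prints [8, 5, 7, 26]
`print(b)` → prints [8, 5, 7]

Answer:
[8, 5, 7, 26]
[8, 5, 7]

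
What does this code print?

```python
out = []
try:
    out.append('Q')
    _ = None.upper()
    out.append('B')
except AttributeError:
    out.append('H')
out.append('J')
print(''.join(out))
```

Execution trace: 'Q' (try body) → 'H' (except AttributeError) → 'J' (after the try/except). Output: QHJ

Answer: QHJ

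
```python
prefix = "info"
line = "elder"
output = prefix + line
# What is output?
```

Trace:
`prefix = "info"` → prefix = 'info'
`line = "elder"` → line = 'elder'
`output = prefix + line` → output = 'infoelder'
So output = 'infoelder'

Answer: 'infoelder'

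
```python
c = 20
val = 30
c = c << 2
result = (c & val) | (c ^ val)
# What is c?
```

Trace:
`c = 20` → c = 20
`val = 30` → val = 30
`c = c << 2` → c = 80
`result = (c & val) | (c ^ val)` → result = 94
So c = 80

Answer: 80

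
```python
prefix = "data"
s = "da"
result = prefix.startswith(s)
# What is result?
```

Trace:
`prefix = "data"` → prefix = 'data'
`s = "da"` → s = 'da'
`result = prefix.startswith(s)` → result = True
So result = True

Answer: True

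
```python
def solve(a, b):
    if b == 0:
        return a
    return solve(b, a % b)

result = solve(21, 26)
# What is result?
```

solve(21, 26) -> solve(26, 21) -> solve(21, 5) -> solve(5, 1) -> solve(1, 0) -> 1

Answer: 1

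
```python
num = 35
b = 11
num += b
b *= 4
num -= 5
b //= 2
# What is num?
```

Trace:
`num = 35` → num = 35
`b = 11` → b = 11
`num += b` → num = 46
`b *= 4` → b = 44
`num -= 5` → num = 41
`b //= 2` → b = 22
So num = 41

Answer: 41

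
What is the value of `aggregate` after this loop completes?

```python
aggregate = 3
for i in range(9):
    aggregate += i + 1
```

Start at 3, add 1 to 9 = 48
`aggregate` takes the values: 3 → 4 → 6 → 9 → 13 → 18 → 24 → 31 → 39 → 48

Answer: 48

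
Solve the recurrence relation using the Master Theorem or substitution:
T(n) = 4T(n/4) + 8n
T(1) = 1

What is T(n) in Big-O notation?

By Master Theorem: a=4, b=4, f(n)=8n. Since log_4(4) = 1 and f(n) = Θ(n^1), Case 2 applies. T(n) = O(n log n).

Answer: O(n log n)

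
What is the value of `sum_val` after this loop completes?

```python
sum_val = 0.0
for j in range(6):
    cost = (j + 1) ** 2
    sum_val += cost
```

Sum of squared losses 1² + 2² + ... + 6²
`sum_val` takes the values: 0.0 → 1.0 → 5.0 → 14.0 → 30.0 → 55.0 → 91.0

Answer: 91.0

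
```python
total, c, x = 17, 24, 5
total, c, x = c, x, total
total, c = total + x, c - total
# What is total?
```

Trace:
`total, c, x = 17, 24, 5` → total = 17; c = 24; x = 5
`total, c, x = c, x, total` → total = 24; c = 5; x = 17
`total, c = total + x, c - total` → total = 41; c = -19
So total = 41

Answer: 41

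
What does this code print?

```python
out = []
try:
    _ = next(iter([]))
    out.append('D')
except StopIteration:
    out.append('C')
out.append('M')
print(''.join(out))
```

Execution trace: 'C' (except StopIteration) → 'M' (after the try/except). Output: CM

Answer: CM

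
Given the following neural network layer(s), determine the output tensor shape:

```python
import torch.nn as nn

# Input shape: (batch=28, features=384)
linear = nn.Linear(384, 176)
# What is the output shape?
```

Input: (28, 384) -> Output: (28, 176)

Answer: (28, 176)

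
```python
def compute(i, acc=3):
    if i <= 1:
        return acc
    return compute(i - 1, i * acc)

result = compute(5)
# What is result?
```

Accumulator trace (n, acc): (5, 3) -> (4, 15) -> (3, 60) -> (2, 180) -> (1, 360) -> return 360

Answer: 360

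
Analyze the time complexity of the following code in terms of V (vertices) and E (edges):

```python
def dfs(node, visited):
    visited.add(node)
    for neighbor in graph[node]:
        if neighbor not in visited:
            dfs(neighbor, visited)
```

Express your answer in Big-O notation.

This is Depth-first search (recursive). Time complexity: O(V + E).

Answer: O(V + E)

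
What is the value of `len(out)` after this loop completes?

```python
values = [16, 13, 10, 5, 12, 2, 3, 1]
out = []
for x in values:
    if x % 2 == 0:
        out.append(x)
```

Count even numbers in [16, 13, 10, 5, 12, 2, 3, 1]
`out` takes the values: [] → [16] → [16, 10] → [16, 10, 12] → [16, 10, 12, 2]
So `len(out)` = 4

Answer: 4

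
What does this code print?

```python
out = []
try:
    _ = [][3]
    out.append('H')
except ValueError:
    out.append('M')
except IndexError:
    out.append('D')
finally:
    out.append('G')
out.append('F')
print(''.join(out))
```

Execution trace: 'D' (except IndexError) → 'G' (finally) → 'F' (after the try/except). Output: DGF

Answer: DGF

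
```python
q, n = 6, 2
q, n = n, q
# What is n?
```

Trace:
`q, n = 6, 2` → q = 6; n = 2
`q, n = n, q` → q = 2; n = 6
So n = 6

Answer: 6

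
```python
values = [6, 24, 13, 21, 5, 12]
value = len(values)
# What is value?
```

Trace:
`values = [6, 24, 13, 21, 5, 12]` → values = [6, 24, 13, 21, 5, 12]
`value = len(values)` → value = 6
So value = 6

Answer: 6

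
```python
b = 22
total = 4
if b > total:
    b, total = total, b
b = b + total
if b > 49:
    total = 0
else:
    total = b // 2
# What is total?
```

Trace:
`b = 22` → b = 22
`total = 4` → total = 4
`if b > total: ...` → b > total is True → b = 4; total = 22
`b = b + total` → b = 26
`if b > 49: ...` → b > 49 is False, take else branch → total = 13
So total = 13

Answer: 13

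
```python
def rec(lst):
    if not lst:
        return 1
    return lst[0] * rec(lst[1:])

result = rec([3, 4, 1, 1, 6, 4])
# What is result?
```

Product over [3, 4, 1, 1, 6, 4] = 3 * 4 * 1 * 1 * 6 * 4 = 288

Answer: 288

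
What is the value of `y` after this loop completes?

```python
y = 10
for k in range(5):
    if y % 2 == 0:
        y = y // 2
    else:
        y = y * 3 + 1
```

Collatz-style transformation from 10
`y` takes the values: 10 → 5 → 16 → 8 → 4 → 2

Answer: 2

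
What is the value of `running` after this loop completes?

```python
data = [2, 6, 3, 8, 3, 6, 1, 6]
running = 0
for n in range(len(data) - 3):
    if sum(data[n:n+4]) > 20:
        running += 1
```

Count windows with sum > 20
`running` takes the values: 0

Answer: 0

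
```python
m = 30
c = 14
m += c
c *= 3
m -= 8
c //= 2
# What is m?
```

Trace:
`m = 30` → m = 30
`c = 14` → c = 14
`m += c` → m = 44
`c *= 3` → c = 42
`m -= 8` → m = 36
`c //= 2` → c = 21
So m = 36

Answer: 36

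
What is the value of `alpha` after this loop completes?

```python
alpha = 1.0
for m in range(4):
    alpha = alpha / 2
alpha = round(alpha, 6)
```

Halving LR 4 times: 1 / 2^4
`alpha` takes the values: 1.0 → 0.5 → 0.25 → 0.125 → 0.0625

Answer: 0.0625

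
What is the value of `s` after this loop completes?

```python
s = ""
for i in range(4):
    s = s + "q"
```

Repeat 'q' 4 times
`s` takes the values: "" → "q" → "qq" → "qqq" → "qqqq"

Answer: "qqqq"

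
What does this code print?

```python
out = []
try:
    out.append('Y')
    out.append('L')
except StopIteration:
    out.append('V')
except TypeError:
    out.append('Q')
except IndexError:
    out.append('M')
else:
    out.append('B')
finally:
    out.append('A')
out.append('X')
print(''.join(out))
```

Execution trace: 'Y' (try body) → 'L' (try body, no exception) → 'B' (else) → 'A' (finally) → 'X' (after the try/except). Output: YLBAX

Answer: YLBAX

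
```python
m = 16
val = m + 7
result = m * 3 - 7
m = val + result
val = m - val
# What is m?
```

Trace:
`m = 16` → m = 16
`val = m + 7` → val = 23
`result = m * 3 - 7` → result = 41
`m = val + result` → m = 64
`val = m - val` → val = 41
So m = 64

Answer: 64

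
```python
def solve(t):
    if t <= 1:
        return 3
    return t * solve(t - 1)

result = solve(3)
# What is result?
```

solve(3) = 3 * 2 * 3 = 18

Answer: 18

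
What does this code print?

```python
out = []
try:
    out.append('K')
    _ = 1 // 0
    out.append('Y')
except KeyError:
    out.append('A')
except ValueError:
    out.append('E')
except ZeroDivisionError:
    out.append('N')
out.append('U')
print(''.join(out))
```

Execution trace: 'K' (try body) → 'N' (except ZeroDivisionError) → 'U' (after the try/except). Output: KNU

Answer: KNU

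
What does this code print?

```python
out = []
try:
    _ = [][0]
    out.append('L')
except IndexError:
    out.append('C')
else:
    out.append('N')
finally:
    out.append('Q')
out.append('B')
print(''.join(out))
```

Execution trace: 'C' (except IndexError) → 'Q' (finally) → 'B' (after the try/except). Output: CQB

Answer: CQB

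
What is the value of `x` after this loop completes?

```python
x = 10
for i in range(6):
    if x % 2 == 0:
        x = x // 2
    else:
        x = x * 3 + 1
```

Collatz-style transformation from 10
`x` takes the values: 10 → 5 → 16 → 8 → 4 → 2 → 1

Answer: 1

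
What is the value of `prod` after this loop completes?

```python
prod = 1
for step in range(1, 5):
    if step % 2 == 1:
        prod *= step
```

Product of odd numbers 1 to 4
`prod` takes the values: 1 → 3

Answer: 3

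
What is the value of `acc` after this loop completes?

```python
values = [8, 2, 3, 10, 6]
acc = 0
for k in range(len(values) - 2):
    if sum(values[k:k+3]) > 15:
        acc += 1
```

Count windows with sum > 15
`acc` takes the values: 0 → 1

Answer: 1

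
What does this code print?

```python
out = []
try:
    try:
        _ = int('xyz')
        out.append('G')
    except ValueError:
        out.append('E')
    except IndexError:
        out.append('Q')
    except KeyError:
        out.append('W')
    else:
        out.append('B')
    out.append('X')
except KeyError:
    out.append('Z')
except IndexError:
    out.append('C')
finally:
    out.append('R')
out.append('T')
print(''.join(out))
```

Execution trace: 'E' (inner except ValueError) → 'X' (try body, no exception) → 'R' (finally) → 'T' (after the try/except). Output: EXRT

Answer: EXRT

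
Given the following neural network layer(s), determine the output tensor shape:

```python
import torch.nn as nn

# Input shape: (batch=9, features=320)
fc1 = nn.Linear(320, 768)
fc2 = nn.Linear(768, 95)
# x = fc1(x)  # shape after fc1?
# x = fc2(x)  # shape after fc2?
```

Input: (9, 320) -> after fc1: (9, 768) -> Output: (9, 95)

Answer: (9, 95)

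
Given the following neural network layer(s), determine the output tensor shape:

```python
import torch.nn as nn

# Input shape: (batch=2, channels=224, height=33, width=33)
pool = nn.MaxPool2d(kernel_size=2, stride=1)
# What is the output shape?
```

Input: (2, 224, 33, 33) -> Output: (2, 224, 32, 32)

Answer: (2, 224, 32, 32)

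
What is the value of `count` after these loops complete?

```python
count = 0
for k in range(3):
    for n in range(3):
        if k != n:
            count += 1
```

3² - 3 (exclude diagonal)
`count` takes the values: 0 → 1 → 2 → 3 → 4 → 5 → 6

Answer: 6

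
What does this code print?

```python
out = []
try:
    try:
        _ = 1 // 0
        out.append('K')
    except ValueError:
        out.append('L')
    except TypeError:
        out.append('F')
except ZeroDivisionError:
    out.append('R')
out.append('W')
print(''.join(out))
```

Execution trace: 'R' (outer except ZeroDivisionError) → 'W' (after the try/except). Output: RW

Answer: RW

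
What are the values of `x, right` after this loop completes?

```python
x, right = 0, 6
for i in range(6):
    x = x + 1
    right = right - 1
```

x goes 0→6, right goes 6→0
`x, right` takes the values: (0, 6) → (1, 6) → (1, 5) → (2, 5) → (2, 4) → (3, 4) → (3, 3) → (4, 3) → (4, 2) → (5, 2) → (5, 1) → (6, 1) → (6, 0)

Answer: 6, 0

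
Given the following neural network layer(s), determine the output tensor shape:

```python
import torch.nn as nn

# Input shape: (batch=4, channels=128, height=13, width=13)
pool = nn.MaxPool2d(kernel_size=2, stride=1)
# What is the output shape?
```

Input: (4, 128, 13, 13) -> Output: (4, 128, 12, 12)

Answer: (4, 128, 12, 12)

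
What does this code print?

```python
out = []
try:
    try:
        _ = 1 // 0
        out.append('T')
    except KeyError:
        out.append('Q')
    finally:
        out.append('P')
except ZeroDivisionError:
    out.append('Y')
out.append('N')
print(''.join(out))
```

Execution trace: 'P' (inner finally) → 'Y' (outer except ZeroDivisionError) → 'N' (after the try/except). Output: PYN

Answer: PYN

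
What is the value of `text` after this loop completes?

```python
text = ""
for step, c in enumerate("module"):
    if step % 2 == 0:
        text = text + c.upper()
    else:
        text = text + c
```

Uppercase even positions in 'module'
`text` takes the values: "" → "M" → "Mo" → "MoD" → "MoDu" → "MoDuL" → "MoDuLe"

Answer: "MoDuLe"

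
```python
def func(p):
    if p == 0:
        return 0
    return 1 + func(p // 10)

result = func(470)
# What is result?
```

Count of digits of 470: 3

Answer: 3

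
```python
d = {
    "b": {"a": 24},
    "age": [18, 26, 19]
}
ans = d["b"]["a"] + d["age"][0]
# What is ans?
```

Trace:
`d = { ...` → d = {'b': {'a': 24}, 'age': [18, 26, 19]}
`ans = d["b"]["a"] + d["age"][0]` → ans = 42
So ans = 42

Answer: 42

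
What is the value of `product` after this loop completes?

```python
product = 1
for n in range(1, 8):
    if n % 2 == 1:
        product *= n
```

Product of odd numbers 1 to 7
`product` takes the values: 1 → 3 → 15 → 105

Answer: 105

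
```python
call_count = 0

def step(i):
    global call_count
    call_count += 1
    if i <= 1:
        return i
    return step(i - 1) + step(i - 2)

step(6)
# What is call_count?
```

Calls(i) = 1 + Calls(i-1) + Calls(i-2); Calls(0)=Calls(1)=1. For i=6 this gives 25.

Answer: 25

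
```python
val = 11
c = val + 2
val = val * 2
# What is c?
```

Trace:
`val = 11` → val = 11
`c = val + 2` → c = 13
`val = val * 2` → val = 22
So c = 13

Answer: 13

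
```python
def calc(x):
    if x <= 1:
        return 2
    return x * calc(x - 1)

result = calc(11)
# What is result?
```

calc(11) = 11 * 10 * 9 * 8 * 7 * 6 * 5 * 4 * 3 * 2 * 2 = 79833600

Answer: 79833600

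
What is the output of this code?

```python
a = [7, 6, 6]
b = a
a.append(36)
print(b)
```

Key concept: basic list aliasing.
Step by step:
`a = [7, 6, 6]` → a = [7, 6, 6]
`b = a` → b = [7, 6, 6] (same object as a)
`a.append(36)` → a = [7, 6, 6, 36] (same object as b); b = [7, 6, 6, 36] (same object as a)
`print(b)` → prints [7, 6, 6, 36]

Answer: [7, 6, 6, 36]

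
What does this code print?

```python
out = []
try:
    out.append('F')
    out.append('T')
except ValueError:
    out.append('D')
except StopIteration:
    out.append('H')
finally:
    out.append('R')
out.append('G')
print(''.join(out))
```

Execution trace: 'F' (try body) → 'T' (try body, no exception) → 'R' (finally) → 'G' (after the try/except). Output: FTRG

Answer: FTRG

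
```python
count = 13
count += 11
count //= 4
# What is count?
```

Trace:
`count = 13` → count = 13
`count += 11` → count = 24
`count //= 4` → count = 6
So count = 6

Answer: 6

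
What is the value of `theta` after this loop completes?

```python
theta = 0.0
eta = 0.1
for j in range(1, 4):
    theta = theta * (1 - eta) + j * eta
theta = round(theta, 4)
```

Moving average with lr=0.1
`theta` takes the values: 0.0 → 0.1 → 0.29 → 0.561

Answer: 0.561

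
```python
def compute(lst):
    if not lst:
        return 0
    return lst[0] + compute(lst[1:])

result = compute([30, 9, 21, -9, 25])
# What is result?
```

30 + 9 + 21 + (-9) + 25 + 0 = 76

Answer: 76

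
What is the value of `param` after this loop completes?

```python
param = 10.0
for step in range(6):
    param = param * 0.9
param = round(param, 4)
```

Exponential decay: 10.0 * 0.9^6
`param` takes the values: 10.0 → 9.0 → 8.1 → 7.29 → 6.561 → 5.9049 → 5.31441 → 5.3144

Answer: 5.3144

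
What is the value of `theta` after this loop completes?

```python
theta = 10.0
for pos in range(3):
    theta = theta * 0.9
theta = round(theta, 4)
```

Exponential decay: 10.0 * 0.9^3
`theta` takes the values: 10.0 → 9.0 → 8.1 → 7.29

Answer: 7.29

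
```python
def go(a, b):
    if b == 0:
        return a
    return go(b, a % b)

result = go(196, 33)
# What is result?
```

go(196, 33) -> go(33, 31) -> go(31, 2) -> go(2, 1) -> go(1, 0) -> 1

Answer: 1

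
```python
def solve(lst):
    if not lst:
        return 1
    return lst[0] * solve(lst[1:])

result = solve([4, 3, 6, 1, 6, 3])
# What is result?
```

Product over [4, 3, 6, 1, 6, 3] = 4 * 3 * 6 * 1 * 6 * 3 = 1296

Answer: 1296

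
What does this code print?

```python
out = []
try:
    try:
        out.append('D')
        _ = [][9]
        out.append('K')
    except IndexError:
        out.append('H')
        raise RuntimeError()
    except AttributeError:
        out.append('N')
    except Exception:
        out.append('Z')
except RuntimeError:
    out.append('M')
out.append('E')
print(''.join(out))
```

Execution trace: 'D' (inner try body) → 'H' (inner except IndexError) → 'M' (outer except RuntimeError) → 'E' (after the try/except). Output: DHME

Answer: DHME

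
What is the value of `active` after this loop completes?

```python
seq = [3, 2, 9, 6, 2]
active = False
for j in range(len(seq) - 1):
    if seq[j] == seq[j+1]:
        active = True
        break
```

Check consecutive duplicates in [3, 2, 9, 6, 2]
`active` takes the values: False

Answer: False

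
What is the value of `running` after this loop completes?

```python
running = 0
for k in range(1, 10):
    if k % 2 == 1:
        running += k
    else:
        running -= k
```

Add odd, subtract even
`running` takes the values: 0 → 1 → -1 → 2 → -2 → 3 → -3 → 4 → -4 → 5

Answer: 5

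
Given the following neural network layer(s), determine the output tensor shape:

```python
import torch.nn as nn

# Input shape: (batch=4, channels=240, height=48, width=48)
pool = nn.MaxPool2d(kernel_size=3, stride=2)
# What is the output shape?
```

Input: (4, 240, 48, 48) -> Output: (4, 240, 23, 23)

Answer: (4, 240, 23, 23)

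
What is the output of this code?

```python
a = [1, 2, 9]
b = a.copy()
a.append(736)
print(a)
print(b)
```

Key concept: list.copy() creates independent copy.
Step by step:
`a = [1, 2, 9]` → a = [1, 2, 9]
`b = a.copy()` → b = [1, 2, 9]
`a.append(736)` → a = [1, 2, 9, 736]
`print(a)` → prints [1, 2, 9, 736]
`print(b)` → prints [1, 2, 9]

Answer:
[1, 2, 9, 736]
[1, 2, 9]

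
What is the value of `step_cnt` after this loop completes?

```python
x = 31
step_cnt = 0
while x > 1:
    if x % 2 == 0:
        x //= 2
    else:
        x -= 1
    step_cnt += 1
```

Steps to reduce 31 to 1
`step_cnt` takes the values: 0 → 1 → 2 → 3 → 4 → 5 → 6 → 7 → 8

Answer: 8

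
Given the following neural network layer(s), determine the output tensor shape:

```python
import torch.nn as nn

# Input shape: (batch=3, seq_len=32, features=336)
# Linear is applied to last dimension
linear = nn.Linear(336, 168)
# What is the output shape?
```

Input: (3, 32, 336) -> Output: (3, 32, 168)

Answer: (3, 32, 168)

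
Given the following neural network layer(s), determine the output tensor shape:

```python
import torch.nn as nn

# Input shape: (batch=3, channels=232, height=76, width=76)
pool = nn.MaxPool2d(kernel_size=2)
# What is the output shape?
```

Input: (3, 232, 76, 76) -> Output: (3, 232, 38, 38)

Answer: (3, 232, 38, 38)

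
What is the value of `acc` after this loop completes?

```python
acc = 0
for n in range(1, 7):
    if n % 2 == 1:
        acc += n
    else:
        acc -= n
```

Add odd, subtract even
`acc` takes the values: 0 → 1 → -1 → 2 → -2 → 3 → -3

Answer: -3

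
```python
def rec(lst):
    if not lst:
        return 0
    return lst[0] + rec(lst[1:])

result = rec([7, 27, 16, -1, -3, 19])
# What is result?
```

7 + 27 + 16 + (-1) + (-3) + 19 + 0 = 65

Answer: 65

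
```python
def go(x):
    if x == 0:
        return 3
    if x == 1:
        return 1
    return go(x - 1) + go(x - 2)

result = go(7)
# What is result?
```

Build up from base cases: go(0)=3, go(1)=1, go(2)=4, go(3)=5, go(4)=9, go(5)=14, go(6)=23, ..., go(7)=37

Answer: 37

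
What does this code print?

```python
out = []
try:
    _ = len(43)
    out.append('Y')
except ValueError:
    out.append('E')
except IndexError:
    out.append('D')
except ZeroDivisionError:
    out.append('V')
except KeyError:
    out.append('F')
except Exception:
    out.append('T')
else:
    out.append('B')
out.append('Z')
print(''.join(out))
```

Execution trace: 'T' (except Exception) → 'Z' (after the try/except). Output: TZ

Answer: TZ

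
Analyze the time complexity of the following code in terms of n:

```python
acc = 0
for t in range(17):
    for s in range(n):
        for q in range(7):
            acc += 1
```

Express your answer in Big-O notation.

Each loop level contributes: 1 × n × 1. Multiplying the contributions gives O(n).

Answer: O(n)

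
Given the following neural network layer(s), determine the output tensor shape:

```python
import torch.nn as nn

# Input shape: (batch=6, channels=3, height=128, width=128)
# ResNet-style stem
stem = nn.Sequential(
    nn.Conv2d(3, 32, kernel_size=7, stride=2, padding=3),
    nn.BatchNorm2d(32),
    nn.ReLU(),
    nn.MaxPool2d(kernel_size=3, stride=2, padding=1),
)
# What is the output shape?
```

Input: (6, 3, 128, 128) -> after Conv2d 7x7 stride=2: (6, 32, 64, 64) -> Output: (6, 32, 32, 32)

Answer: (6, 32, 32, 32)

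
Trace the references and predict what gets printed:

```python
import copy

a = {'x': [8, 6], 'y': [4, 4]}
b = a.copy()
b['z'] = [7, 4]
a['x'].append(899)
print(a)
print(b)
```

Key concept: shallow copy of dict with mutable values.
Step by step:
`a = {'x': [8, 6], 'y': [4, 4]}` → a = {'x': [8, 6], 'y': [4, 4]}
`b = a.copy()` → b = {'x': [8, 6], 'y': [4, 4]}
`b['z'] = [7, 4]` → b = {'x': [8, 6], 'y': [4, 4], 'z': [7, 4]}
`a['x'].append(899)` → a = {'x': [8, 6, 899], 'y': [4, 4]}; b = {'x': [8, 6, 899], 'y': [4, 4], 'z': [7, 4]}
`print(a)` → prints {'x': [8, 6, 899], 'y': [4, 4]}
`print(b)` → prints {'x': [8, 6, 899], 'y': [4, 4], 'z': [7, 4]}

Answer:
{'x': [8, 6, 899], 'y': [4, 4]}
{'x': [8, 6, 899], 'y': [4, 4], 'z': [7, 4]}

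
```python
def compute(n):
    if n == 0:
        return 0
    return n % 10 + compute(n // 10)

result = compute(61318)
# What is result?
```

Sum of digits of 61318: 8 + 1 + 3 + 1 + 6 = 19

Answer: 19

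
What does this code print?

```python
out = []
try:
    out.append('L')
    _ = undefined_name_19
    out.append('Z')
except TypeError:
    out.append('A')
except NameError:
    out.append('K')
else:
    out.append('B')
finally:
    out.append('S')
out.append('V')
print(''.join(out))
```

Execution trace: 'L' (try body) → 'K' (except NameError) → 'S' (finally) → 'V' (after the try/except). Output: LKSV

Answer: LKSV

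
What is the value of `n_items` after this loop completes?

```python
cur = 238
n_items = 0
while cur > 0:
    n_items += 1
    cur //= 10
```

Count digits by repeated division by 10
`n_items` takes the values: 0 → 1 → 2 → 3

Answer: 3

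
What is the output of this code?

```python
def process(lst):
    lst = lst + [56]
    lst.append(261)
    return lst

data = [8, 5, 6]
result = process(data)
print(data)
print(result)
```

Key concept: rebinding parameter vs mutation.
Step by step:
`data = [8, 5, 6]` → data = [8, 5, 6]
`result = process(data)` → result = [8, 5, 6, 56, 261]
`print(data)` → prints [8, 5, 6]
`print(result)` → prints [8, 5, 6, 56, 261]

Answer:
[8, 5, 6]
[8, 5, 6, 56, 261]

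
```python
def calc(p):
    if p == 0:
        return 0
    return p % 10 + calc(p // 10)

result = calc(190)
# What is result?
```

Sum of digits of 190: 0 + 9 + 1 = 10

Answer: 10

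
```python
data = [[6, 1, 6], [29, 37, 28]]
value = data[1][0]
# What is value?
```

Trace:
`data = [[6, 1, 6], [29, 37, 28]]` → data = [[6, 1, 6], [29, 37, 28]]
`value = data[1][0]` → value = 29
So value = 29

Answer: 29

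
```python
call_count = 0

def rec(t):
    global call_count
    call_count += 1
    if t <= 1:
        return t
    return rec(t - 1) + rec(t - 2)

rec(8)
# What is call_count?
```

Calls(t) = 1 + Calls(t-1) + Calls(t-2); Calls(0)=Calls(1)=1. For t=8 this gives 67.

Answer: 67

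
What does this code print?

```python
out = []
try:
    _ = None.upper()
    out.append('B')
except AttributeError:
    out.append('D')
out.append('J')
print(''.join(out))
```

Execution trace: 'D' (except AttributeError) → 'J' (after the try/except). Output: DJ

Answer: DJ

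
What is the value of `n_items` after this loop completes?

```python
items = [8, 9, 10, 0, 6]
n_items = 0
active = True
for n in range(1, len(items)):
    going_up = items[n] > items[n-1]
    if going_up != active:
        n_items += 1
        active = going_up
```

Count direction changes in [8, 9, 10, 0, 6]
`n_items` takes the values: 0 → 1 → 2

Answer: 2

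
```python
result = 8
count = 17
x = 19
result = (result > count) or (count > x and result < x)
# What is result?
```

Trace:
`result = 8` → result = 8
`count = 17` → count = 17
`x = 19` → x = 19
`result = (result > count) or (count > x and result < x)` → result = False
So result = False

Answer: False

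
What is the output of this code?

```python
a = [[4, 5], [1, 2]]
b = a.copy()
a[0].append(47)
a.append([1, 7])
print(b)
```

Key concept: shallow copy with nested lists.
Step by step:
`a = [[4, 5], [1, 2]]` → a = [[4, 5], [1, 2]]
`b = a.copy()` → b = [[4, 5], [1, 2]]
`a[0].append(47)` → a = [[4, 5, 47], [1, 2]]; b = [[4, 5, 47], [1, 2]]
`a.append([1, 7])` → a = [[4, 5, 47], [1, 2], [1, 7]]
`print(b)` → prints [[4, 5, 47], [1, 2]]

Answer: [[4, 5, 47], [1, 2]]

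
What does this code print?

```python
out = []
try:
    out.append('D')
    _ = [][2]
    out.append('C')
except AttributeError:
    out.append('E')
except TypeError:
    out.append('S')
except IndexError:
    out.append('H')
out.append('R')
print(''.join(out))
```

Execution trace: 'D' (try body) → 'H' (except IndexError) → 'R' (after the try/except). Output: DHR

Answer: DHR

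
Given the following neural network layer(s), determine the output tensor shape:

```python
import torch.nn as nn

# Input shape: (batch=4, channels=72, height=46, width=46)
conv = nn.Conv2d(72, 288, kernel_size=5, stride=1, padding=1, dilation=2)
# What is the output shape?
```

Input: (4, 72, 46, 46) -> Output: (4, 288, 40, 40)

Answer: (4, 288, 40, 40)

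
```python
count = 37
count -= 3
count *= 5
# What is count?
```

Trace:
`count = 37` → count = 37
`count -= 3` → count = 34
`count *= 5` → count = 170
So count = 170

Answer: 170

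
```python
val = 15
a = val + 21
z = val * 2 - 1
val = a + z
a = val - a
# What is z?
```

Trace:
`val = 15` → val = 15
`a = val + 21` → a = 36
`z = val * 2 - 1` → z = 29
`val = a + z` → val = 65
`a = val - a` → a = 29
So z = 29

Answer: 29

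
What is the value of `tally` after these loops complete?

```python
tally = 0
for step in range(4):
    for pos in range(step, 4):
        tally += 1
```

Upper triangle: 4 + 3 + ... + 1
`tally` takes the values: 0 → 1 → 2 → 3 → 4 → 5 → 6 → 7 → 8 → 9 → 10

Answer: 10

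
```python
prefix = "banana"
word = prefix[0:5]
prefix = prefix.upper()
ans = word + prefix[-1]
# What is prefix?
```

Trace:
`prefix = "banana"` → prefix = 'banana'
`word = prefix[0:5]` → word = 'banan'
`prefix = prefix.upper()` → prefix = 'BANANA'
`ans = word + prefix[-1]` → ans = 'bananA'
So prefix = 'BANANA'

Answer: 'BANANA'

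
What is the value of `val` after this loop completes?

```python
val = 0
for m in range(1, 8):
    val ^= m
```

XOR of 1 to 7
`val` takes the values: 0 → 1 → 3 → 0 → 4 → 1 → 7 → 0

Answer: 0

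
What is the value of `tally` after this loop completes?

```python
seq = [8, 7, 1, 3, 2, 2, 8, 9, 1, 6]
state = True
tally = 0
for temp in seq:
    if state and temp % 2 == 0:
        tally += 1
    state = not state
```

Count even values at even positions
`tally` takes the values: 0 → 1 → 2 → 3

Answer: 3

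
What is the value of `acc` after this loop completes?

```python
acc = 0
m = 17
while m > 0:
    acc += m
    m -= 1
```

Sum 17 down to 1
`acc` takes the values: 0 → 17 → 33 → 48 → 62 → 75 → 87 → 98 → 108 → 117 → 125 → 132 → 138 → 143 → 147 → 150 → 152 → 153

Answer: 153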